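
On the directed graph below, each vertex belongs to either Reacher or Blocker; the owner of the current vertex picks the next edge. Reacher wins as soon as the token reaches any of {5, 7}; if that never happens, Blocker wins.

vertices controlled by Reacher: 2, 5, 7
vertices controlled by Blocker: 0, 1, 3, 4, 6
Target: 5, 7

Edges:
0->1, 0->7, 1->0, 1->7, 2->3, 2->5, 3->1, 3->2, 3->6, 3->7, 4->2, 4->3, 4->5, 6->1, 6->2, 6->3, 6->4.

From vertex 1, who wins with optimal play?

Blocker

A0 = {5, 7}
A1: add {2} — 2 (Reacher) has 2→5.
A2 = A1; e.g. 0 (Blocker) can still go to 1. Fixed point.
1 never enters the attractor, so Blocker can avoid the target forever.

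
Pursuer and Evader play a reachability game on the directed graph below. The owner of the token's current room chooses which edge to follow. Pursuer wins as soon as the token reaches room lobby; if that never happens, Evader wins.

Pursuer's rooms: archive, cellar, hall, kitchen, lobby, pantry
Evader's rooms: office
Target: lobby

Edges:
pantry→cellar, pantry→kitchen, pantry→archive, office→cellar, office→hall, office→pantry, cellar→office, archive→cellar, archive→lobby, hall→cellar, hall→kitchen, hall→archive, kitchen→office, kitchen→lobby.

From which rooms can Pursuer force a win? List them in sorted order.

A0 = {lobby}
A1: add {archive, kitchen} — kitchen (Pursuer) has kitchen→lobby; archive (Pursuer) has archive→lobby.
A2: add {hall, pantry} — hall (Pursuer) has hall→kitchen; pantry (Pursuer) has pantry→kitchen.
A3 = A2; e.g. cellar (Pursuer) has no edge into A2. Fixed point.
Pursuer's winning region = {archive, hall, kitchen, lobby, pantry}.

archive, hall, kitchen, lobby, pantry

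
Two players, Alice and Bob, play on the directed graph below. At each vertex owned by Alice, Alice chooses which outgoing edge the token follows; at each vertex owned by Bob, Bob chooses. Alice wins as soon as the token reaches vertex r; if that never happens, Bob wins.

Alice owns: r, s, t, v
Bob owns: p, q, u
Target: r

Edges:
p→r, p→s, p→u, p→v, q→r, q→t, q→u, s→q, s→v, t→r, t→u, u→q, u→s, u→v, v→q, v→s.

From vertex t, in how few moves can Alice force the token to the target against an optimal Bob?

A0 = {r}
A1: add {t} — t (Alice) has t→r.
A2 = A1; e.g. p (Bob) can still go to s. Fixed point.
t enters the attractor at level 1, so Alice can force the target in 1 move from there.

1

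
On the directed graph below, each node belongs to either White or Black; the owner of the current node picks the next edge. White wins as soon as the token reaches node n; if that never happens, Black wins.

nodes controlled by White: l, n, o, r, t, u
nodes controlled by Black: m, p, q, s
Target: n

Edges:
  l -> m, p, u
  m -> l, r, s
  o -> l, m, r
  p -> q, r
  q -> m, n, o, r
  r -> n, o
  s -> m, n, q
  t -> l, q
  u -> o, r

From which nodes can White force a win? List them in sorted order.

A0 = {n}
A1: add {r} — r (White) has r→n.
A2: add {o, u} — o (White) has o→r; u (White) has u→r.
A3: add {l} — l (White) has l→u.
A4: add {t} — t (White) has t→l.
A5 = A4; e.g. m (Black) can still go to s. Fixed point.
White's winning region = {l, n, o, r, t, u}.

l, n, o, r, t, u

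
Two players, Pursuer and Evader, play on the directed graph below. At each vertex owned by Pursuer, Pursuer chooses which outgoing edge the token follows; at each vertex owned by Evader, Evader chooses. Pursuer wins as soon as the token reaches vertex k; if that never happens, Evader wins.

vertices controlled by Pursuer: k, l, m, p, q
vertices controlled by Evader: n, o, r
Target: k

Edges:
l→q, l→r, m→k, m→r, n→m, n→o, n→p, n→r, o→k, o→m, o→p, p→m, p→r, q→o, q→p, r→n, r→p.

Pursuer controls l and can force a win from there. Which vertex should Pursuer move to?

q

A0 = {k}
A1: add {m} — m (Pursuer) has m→k.
A2: add {p} — p (Pursuer) has p→m.
A3: add {o, q} — o (Evader): all of {k, m, p} already in; q (Pursuer) has q→p.
A4: add {l} — l (Pursuer) has l→q.
A5 = A4; e.g. n (Evader) can still go to r. Fixed point.
From l, successor q is in the attractor (rank 3); the other successor r is not.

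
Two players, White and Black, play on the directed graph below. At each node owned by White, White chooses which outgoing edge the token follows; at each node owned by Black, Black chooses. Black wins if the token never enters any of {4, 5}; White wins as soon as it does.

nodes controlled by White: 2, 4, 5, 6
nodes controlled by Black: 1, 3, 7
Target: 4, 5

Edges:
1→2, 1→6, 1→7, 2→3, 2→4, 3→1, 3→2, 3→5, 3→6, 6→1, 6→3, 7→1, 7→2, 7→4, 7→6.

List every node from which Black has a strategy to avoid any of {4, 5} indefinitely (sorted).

1, 3, 6, 7

A0 = {4, 5}
A1: add {2} — 2 (White) has 2→4.
A2 = A1; e.g. 1 (Black) can still go to 6. Fixed point.
White's attractor = {2, 4, 5}; Black avoids the target exactly from the complement.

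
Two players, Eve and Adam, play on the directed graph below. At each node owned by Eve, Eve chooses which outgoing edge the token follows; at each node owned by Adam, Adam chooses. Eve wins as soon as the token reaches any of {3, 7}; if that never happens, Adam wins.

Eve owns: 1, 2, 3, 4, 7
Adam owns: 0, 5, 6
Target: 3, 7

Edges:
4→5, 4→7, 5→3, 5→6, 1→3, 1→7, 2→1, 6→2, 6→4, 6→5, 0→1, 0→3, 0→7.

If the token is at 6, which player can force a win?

Adam

A0 = {3, 7}
A1: add {1, 4} — 1 (Eve) has 1→3; 4 (Eve) has 4→7.
A2: add {0, 2} — 0 (Adam): all of {1, 3, 7} already in; 2 (Eve) has 2→1.
A3 = A2; e.g. 5 (Adam) can still go to 6. Fixed point.
6 never enters the attractor, so Adam can avoid the target forever.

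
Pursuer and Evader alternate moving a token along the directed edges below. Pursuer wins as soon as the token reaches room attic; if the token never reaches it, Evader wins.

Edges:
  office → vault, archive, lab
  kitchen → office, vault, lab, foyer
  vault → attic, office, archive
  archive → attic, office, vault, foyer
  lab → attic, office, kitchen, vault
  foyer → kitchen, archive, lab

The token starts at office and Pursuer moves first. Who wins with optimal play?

Track states (vertex, player-to-move).
A0 = {(attic,Pursuer), (attic,Evader)}
A1: add {(vault,Pursuer), (archive,Pursuer), (lab,Pursuer)}.
A2: add {(office,Evader)}.
A3: add {(kitchen,Pursuer)}.
A4: add {(foyer,Evader)}.
A5 = A4; e.g. (office,Pursuer) stays out. (office,Pursuer) never enters ⇒ Evader avoids the target.

Evader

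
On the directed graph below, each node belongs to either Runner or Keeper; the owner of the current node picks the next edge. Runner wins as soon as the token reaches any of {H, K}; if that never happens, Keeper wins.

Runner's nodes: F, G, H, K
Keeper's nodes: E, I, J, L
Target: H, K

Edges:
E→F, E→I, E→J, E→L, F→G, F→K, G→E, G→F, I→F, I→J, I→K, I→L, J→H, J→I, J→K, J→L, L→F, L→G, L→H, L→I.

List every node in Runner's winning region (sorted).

F, G, H, K

A0 = {H, K}
A1: add {F} — F (Runner) has F→K.
A2: add {G} — G (Runner) has G→F.
A3 = A2; e.g. E (Keeper) can still go to I. Fixed point.
Runner's winning region = {F, G, H, K}.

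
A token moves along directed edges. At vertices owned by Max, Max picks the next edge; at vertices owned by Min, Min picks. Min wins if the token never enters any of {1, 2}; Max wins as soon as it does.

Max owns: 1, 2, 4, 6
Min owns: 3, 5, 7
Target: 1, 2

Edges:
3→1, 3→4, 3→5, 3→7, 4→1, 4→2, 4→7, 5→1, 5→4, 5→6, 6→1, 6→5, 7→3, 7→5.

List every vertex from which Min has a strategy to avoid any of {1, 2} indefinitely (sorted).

3, 7

A0 = {1, 2}
A1: add {4, 6} — 4 (Max) has 4→1; 6 (Max) has 6→1.
A2: add {5} — 5 (Min): all of {1, 4, 6} already in.
A3 = A2; e.g. 3 (Min) can still go to 7. Fixed point.
Max's attractor = {1, 2, 4, 5, 6}; Min avoids the target exactly from the complement.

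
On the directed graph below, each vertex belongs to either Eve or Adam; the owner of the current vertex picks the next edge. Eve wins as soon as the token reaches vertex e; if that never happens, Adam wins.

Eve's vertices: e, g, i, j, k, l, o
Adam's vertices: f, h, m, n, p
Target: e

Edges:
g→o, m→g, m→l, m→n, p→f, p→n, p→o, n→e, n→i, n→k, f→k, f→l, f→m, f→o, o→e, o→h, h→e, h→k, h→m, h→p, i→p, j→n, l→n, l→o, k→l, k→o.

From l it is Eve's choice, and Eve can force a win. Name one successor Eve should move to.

A0 = {e}
A1: add {o} — o (Eve) has o→e.
A2: add {g, k, l} — g (Eve) has g→o; k (Eve) has k→o; l (Eve) has l→o.
A3 = A2; e.g. f (Adam) can still go to m. Fixed point.
From l, successor o is in the attractor (rank 1); the other successor n is not.

o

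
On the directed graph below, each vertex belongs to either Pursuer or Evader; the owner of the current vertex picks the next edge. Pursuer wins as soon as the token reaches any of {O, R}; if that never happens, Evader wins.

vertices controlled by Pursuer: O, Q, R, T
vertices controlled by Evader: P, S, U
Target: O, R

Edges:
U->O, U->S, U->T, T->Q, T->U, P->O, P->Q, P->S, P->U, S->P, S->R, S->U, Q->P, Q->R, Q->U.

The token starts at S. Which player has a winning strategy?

A0 = {O, R}
A1: add {Q} — Q (Pursuer) has Q→R.
A2: add {T} — T (Pursuer) has T→Q.
A3 = A2; e.g. P (Evader) can still go to S. Fixed point.
S never enters the attractor, so Evader can avoid the target forever.

Evader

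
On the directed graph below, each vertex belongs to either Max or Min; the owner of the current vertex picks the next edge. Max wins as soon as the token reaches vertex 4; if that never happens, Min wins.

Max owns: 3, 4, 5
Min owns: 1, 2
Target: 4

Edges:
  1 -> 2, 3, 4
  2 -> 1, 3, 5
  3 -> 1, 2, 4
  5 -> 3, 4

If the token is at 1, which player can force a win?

Min

A0 = {4}
A1: add {3, 5} — 3 (Max) has 3→4; 5 (Max) has 5→4.
A2 = A1; e.g. 1 (Min) can still go to 2. Fixed point.
1 never enters the attractor, so Min can avoid the target forever.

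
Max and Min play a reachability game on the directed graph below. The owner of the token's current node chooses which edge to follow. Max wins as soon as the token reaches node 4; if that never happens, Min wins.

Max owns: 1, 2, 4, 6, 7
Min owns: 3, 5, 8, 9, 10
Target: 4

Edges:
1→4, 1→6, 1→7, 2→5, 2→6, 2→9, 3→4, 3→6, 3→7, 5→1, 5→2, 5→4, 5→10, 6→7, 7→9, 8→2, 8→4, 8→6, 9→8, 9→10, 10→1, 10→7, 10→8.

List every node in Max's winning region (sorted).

A0 = {4}
A1: add {1} — 1 (Max) has 1→4.
A2 = A1; e.g. 2 (Max) has no edge into A1. Fixed point.
Max's winning region = {1, 4}.

1, 4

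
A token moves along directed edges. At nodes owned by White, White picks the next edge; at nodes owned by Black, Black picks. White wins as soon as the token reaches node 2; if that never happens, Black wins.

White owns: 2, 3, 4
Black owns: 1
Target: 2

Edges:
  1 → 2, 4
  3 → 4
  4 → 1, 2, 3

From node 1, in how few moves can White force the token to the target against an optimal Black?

A0 = {2}
A1: add {4} — 4 (White) has 4→2.
A2: add {1, 3} — 1 (Black): all of {2, 4} already in; 3 (White) has 3→4.
A2 = all vertices. Fixed point.
1 enters the attractor at level 2, so White can force the target in 2 moves from there.

2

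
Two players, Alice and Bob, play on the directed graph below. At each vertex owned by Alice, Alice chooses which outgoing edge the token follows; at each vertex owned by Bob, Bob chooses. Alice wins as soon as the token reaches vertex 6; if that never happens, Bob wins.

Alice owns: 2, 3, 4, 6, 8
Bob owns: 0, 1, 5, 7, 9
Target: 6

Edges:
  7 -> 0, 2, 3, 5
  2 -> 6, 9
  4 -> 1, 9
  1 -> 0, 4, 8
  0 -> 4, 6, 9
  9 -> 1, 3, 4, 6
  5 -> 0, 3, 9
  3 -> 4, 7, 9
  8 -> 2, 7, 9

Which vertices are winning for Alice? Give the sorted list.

2, 6, 8

A0 = {6}
A1: add {2} — 2 (Alice) has 2→6.
A2: add {8} — 8 (Alice) has 8→2.
A3 = A2; e.g. 0 (Bob) can still go to 4. Fixed point.
Alice's winning region = {2, 6, 8}.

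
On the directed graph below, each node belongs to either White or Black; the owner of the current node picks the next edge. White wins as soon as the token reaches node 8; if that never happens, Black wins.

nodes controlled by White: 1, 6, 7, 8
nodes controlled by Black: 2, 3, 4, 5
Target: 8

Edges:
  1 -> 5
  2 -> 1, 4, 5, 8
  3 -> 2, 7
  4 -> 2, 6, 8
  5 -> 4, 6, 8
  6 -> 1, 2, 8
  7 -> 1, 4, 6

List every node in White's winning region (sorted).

6, 7, 8

A0 = {8}
A1: add {6} — 6 (White) has 6→8.
A2: add {7} — 7 (White) has 7→6.
A3 = A2; e.g. 1 (White) has no edge into A2. Fixed point.
White's winning region = {6, 7, 8}.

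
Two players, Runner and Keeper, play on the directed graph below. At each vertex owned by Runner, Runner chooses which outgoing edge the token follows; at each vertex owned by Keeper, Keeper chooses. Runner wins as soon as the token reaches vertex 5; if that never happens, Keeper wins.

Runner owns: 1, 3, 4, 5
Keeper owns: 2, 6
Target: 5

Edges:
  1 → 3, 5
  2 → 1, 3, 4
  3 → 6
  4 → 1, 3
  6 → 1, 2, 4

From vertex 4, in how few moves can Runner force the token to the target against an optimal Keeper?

A0 = {5}
A1: add {1} — 1 (Runner) has 1→5.
A2: add {4} — 4 (Runner) has 4→1.
A3 = A2; e.g. 2 (Keeper) can still go to 3. Fixed point.
4 enters the attractor at level 2, so Runner can force the target in 2 moves from there.

2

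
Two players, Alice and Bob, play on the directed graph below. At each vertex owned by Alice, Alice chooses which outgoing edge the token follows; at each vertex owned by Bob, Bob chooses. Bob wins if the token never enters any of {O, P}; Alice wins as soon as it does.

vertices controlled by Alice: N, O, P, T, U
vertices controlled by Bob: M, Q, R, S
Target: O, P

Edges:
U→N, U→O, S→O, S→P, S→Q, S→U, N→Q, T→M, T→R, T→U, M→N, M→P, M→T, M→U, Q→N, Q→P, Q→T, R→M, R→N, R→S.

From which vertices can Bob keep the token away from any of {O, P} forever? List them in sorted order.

A0 = {O, P}
A1: add {U} — U (Alice) has U→O.
A2: add {T} — T (Alice) has T→U.
A3 = A2; e.g. M (Bob) can still go to N. Fixed point.
Alice's attractor = {O, P, T, U}; Bob avoids the target exactly from the complement.

M, N, Q, R, S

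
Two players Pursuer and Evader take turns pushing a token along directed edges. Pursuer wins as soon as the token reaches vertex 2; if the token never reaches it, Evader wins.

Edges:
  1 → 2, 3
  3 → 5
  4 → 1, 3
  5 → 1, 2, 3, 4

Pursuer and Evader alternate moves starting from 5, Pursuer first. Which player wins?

Pursuer

Track states (vertex, player-to-move).
A0 = {(2,Pursuer), (2,Evader)}
A1: add {(1,Pursuer), (5,Pursuer)}.
(5,Pursuer) ∈ A1 ⇒ Pursuer forces the target.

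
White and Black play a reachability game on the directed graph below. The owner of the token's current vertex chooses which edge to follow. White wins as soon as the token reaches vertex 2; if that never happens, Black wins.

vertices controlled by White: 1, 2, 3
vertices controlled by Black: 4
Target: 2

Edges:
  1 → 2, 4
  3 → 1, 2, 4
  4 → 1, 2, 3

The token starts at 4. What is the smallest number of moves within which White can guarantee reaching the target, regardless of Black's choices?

2

A0 = {2}
A1: add {1, 3} — 1 (White) has 1→2; 3 (White) has 3→2.
A2: add {4} — 4 (Black): all of {1, 2, 3} already in.
A2 = all vertices. Fixed point.
4 enters the attractor at level 2, so White can force the target in 2 moves from there.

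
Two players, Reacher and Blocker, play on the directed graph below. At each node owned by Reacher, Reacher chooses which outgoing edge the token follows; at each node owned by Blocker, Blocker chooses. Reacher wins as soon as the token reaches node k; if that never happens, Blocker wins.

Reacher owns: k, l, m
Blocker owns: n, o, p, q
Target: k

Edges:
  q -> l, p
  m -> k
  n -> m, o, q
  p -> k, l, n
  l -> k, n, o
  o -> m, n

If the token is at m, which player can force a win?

A0 = {k}
A1: add {l, m} — l (Reacher) has l→k; m (Reacher) has m→k.
A2 = A1; e.g. n (Blocker) can still go to o. Fixed point.
m ∈ A1, so Reacher can force the target.

Reacher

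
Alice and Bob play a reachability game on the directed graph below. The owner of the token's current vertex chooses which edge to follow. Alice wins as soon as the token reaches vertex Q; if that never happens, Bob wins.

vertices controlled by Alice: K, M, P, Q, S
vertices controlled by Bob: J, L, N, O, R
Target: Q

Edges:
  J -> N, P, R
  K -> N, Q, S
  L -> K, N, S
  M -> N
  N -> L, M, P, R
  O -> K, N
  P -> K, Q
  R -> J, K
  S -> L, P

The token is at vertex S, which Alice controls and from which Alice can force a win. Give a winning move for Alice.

A0 = {Q}
A1: add {K, P} — K (Alice) has K→Q; P (Alice) has P→Q.
A2: add {S} — S (Alice) has S→P.
A3 = A2; e.g. J (Bob) can still go to N. Fixed point.
From S, successor P is in the attractor (rank 1); the other successor L is not.

P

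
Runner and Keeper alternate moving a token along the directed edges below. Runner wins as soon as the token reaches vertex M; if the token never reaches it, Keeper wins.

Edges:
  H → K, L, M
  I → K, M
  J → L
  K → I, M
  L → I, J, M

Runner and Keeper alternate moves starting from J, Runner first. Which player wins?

Track states (vertex, player-to-move).
A0 = {(M,Runner), (M,Keeper)}
A1: add {(H,Runner), (I,Runner), (K,Runner), (L,Runner)}.
A2: add {(H,Keeper), (I,Keeper), (J,Keeper), (K,Keeper)}.
A3 = A2; e.g. (J,Runner) stays out. (J,Runner) never enters ⇒ Keeper avoids the target.

Keeper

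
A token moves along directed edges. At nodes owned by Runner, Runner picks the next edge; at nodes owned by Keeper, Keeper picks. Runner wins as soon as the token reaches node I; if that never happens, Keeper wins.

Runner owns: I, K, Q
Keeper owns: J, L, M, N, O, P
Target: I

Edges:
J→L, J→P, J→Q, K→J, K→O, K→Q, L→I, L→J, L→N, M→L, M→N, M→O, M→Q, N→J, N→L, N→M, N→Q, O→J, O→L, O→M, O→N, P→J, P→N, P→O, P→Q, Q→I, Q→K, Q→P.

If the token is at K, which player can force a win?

A0 = {I}
A1: add {Q} — Q (Runner) has Q→I.
A2: add {K} — K (Runner) has K→Q.
A3 = A2; e.g. J (Keeper) can still go to L. Fixed point.
K ∈ A2, so Runner can force the target.

Runner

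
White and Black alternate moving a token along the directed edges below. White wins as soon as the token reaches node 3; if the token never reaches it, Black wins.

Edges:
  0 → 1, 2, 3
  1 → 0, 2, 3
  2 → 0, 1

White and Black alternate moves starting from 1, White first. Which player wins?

Track states (vertex, player-to-move).
A0 = {(3,White), (3,Black)}
A1: add {(0,White), (1,White)}.
(1,White) ∈ A1 ⇒ White forces the target.

White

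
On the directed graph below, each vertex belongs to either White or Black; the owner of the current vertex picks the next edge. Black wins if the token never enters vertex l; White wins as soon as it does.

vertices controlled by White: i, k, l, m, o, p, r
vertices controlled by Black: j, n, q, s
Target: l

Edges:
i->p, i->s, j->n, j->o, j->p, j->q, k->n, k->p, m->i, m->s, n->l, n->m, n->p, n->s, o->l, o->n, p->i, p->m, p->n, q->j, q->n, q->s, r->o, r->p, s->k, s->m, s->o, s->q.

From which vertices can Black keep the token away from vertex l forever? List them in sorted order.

A0 = {l}
A1: add {o} — o (White) has o→l.
A2: add {r} — r (White) has r→o.
A3 = A2; e.g. i (White) has no edge into A2. Fixed point.
White's attractor = {l, o, r}; Black avoids the target exactly from the complement.

i, j, k, m, n, p, q, s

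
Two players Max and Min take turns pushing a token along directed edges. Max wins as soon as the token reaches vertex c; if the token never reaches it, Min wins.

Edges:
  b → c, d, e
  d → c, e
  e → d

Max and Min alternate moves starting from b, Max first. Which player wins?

Track states (vertex, player-to-move).
A0 = {(c,Max), (c,Min)}
A1: add {(b,Max), (d,Max)}.
(b,Max) ∈ A1 ⇒ Max forces the target.

Max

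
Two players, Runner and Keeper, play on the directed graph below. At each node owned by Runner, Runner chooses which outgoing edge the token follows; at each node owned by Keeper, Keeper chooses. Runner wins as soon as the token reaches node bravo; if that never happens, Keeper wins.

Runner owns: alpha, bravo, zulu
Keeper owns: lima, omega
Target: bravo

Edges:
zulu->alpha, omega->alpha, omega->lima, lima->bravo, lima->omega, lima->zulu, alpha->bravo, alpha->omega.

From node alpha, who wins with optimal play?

Runner

A0 = {bravo}
A1: add {alpha} — alpha (Runner) has alpha→bravo.
alpha ∈ A1, so Runner can force the target.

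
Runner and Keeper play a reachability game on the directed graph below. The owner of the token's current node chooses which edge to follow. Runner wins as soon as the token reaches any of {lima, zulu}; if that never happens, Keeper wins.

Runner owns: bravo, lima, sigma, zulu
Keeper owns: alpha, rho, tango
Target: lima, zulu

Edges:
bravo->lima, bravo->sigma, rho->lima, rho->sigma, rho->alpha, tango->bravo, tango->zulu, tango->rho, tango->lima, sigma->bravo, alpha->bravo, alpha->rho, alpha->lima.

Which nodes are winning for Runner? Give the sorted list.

A0 = {lima, zulu}
A1: add {bravo} — bravo (Runner) has bravo→lima.
A2: add {sigma} — sigma (Runner) has sigma→bravo.
A3 = A2; e.g. rho (Keeper) can still go to alpha. Fixed point.
Runner's winning region = {bravo, lima, sigma, zulu}.

bravo, lima, sigma, zulu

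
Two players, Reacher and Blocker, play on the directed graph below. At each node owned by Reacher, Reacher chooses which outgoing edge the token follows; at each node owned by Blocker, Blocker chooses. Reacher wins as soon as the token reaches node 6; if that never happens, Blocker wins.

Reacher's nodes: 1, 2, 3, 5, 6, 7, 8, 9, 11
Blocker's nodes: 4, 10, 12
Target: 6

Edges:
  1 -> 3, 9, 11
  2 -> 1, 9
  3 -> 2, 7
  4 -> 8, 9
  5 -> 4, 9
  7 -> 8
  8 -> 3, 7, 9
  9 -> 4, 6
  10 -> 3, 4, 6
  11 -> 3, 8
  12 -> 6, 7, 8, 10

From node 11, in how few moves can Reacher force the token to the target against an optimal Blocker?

3

A0 = {6}
A1: add {9} — 9 (Reacher) has 9→6.
A2: add {1, 2, 5, 8} — 1 (Reacher) has 1→9; 2 (Reacher) has 2→9; 5 (Reacher) has 5→9; 8 (Reacher) has 8→9.
A3: add {3, 4, 7, 11} — 3 (Reacher) has 3→2; 4 (Blocker): all of {8, 9} already in; 7 (Reacher) has 7→8; 11 (Reacher) has 11→8.
11 enters the attractor at level 3, so Reacher can force the target in 3 moves from there.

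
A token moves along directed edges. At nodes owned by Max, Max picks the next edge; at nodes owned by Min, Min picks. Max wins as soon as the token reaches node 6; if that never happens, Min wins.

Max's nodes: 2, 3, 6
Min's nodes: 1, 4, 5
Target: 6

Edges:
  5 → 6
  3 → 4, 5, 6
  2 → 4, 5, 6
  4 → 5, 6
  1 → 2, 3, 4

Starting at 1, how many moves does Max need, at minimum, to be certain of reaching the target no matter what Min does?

3

A0 = {6}
A1: add {2, 3, 5} — 2 (Max) has 2→6; 3 (Max) has 3→6; 5 (Min): all of {6} already in.
A2: add {4} — 4 (Min): all of {5, 6} already in.
A3: add {1} — 1 (Min): all of {2, 3, 4} already in.
A3 = all vertices. Fixed point.
1 enters the attractor at level 3, so Max can force the target in 3 moves from there.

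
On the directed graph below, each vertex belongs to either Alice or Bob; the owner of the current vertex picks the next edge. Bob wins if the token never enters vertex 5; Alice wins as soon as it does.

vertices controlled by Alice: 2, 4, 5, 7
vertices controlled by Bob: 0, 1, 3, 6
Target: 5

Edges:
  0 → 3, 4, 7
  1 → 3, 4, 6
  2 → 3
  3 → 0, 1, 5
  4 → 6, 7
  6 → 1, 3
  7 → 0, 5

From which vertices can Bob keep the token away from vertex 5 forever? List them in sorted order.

A0 = {5}
A1: add {7} — 7 (Alice) has 7→5.
A2: add {4} — 4 (Alice) has 4→7.
A3 = A2; e.g. 0 (Bob) can still go to 3. Fixed point.
Alice's attractor = {4, 5, 7}; Bob avoids the target exactly from the complement.

0, 1, 2, 3, 6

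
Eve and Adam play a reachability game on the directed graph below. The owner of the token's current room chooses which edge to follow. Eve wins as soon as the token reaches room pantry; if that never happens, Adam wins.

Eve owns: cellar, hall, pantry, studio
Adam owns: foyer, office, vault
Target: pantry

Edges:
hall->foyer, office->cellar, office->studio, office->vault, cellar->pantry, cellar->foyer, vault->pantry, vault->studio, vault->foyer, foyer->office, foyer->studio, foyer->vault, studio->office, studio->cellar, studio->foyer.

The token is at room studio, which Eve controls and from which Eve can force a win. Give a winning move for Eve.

A0 = {pantry}
A1: add {cellar} — cellar (Eve) has cellar→pantry.
A2: add {studio} — studio (Eve) has studio→cellar.
A3 = A2; e.g. office (Adam) can still go to vault. Fixed point.
From studio, successor cellar is in the attractor (rank 1); the other successors foyer, office are not.

cellar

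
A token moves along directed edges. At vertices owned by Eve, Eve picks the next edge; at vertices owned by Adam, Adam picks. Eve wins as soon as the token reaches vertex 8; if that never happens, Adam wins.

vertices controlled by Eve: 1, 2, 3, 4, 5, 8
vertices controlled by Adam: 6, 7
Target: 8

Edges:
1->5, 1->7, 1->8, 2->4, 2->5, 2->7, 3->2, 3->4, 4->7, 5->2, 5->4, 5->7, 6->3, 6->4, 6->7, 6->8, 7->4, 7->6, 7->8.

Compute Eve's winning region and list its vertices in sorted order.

1, 8

A0 = {8}
A1: add {1} — 1 (Eve) has 1→8.
A2 = A1; e.g. 2 (Eve) has no edge into A1. Fixed point.
Eve's winning region = {1, 8}.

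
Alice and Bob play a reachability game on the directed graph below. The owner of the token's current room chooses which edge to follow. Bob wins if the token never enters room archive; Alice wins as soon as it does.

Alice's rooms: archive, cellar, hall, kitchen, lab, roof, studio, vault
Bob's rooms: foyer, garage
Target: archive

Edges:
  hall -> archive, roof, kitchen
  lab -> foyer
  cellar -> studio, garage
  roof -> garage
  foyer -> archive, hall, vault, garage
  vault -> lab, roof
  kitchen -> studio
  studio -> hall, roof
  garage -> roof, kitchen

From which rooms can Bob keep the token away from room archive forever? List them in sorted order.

A0 = {archive}
A1: add {hall} — hall (Alice) has hall→archive.
A2: add {studio} — studio (Alice) has studio→hall.
A3: add {cellar, kitchen} — cellar (Alice) has cellar→studio; kitchen (Alice) has kitchen→studio.
A4 = A3; e.g. lab (Alice) has no edge into A3. Fixed point.
Alice's attractor = {archive, cellar, hall, kitchen, studio}; Bob avoids the target exactly from the complement.

foyer, garage, lab, roof, vault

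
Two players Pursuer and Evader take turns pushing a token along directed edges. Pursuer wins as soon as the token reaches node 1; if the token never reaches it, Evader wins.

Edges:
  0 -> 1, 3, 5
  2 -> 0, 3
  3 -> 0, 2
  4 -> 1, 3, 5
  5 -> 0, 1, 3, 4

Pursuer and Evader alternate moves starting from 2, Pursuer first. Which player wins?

Evader

Track states (vertex, player-to-move).
A0 = {(1,Pursuer), (1,Evader)}
A1: add {(0,Pursuer), (4,Pursuer), (5,Pursuer)}.
A2 = A1; e.g. (0,Evader) stays out. (2,Pursuer) never enters ⇒ Evader avoids the target.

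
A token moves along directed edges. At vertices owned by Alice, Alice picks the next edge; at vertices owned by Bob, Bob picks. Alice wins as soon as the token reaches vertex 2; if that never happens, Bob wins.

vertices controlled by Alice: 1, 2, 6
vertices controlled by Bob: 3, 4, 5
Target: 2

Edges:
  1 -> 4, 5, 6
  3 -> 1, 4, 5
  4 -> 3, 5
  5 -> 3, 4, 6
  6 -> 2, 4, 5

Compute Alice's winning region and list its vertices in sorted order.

A0 = {2}
A1: add {6} — 6 (Alice) has 6→2.
A2: add {1} — 1 (Alice) has 1→6.
A3 = A2; e.g. 3 (Bob) can still go to 4. Fixed point.
Alice's winning region = {1, 2, 6}.

1, 2, 6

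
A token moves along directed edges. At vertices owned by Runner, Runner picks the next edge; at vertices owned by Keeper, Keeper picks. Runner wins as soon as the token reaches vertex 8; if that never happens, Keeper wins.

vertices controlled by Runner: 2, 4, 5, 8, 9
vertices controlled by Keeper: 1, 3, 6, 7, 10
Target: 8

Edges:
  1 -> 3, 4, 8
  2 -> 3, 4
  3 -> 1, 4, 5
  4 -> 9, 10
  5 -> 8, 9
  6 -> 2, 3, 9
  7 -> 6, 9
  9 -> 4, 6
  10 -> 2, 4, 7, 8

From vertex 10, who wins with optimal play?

Keeper

A0 = {8}
A1: add {5} — 5 (Runner) has 5→8.
A2 = A1; e.g. 1 (Keeper) can still go to 3. Fixed point.
10 never enters the attractor, so Keeper can avoid the target forever.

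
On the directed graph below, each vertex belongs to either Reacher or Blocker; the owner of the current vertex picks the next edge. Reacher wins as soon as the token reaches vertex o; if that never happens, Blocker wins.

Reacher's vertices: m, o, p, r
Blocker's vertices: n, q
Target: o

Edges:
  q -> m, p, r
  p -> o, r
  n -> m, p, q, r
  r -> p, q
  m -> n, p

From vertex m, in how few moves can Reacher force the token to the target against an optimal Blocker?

2

A0 = {o}
A1: add {p} — p (Reacher) has p→o.
A2: add {m, r} — m (Reacher) has m→p; r (Reacher) has r→p.
m enters the attractor at level 2, so Reacher can force the target in 2 moves from there.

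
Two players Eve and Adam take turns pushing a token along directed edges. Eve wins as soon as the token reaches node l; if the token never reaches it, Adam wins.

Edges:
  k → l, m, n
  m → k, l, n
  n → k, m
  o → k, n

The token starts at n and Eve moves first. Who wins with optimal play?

Track states (vertex, player-to-move).
A0 = {(l,Eve), (l,Adam)}
A1: add {(k,Eve), (m,Eve)}.
A2: add {(n,Adam)}.
A3: add {(o,Eve)}.
A4 = A3; e.g. (k,Adam) stays out. (n,Eve) never enters ⇒ Adam avoids the target.

Adam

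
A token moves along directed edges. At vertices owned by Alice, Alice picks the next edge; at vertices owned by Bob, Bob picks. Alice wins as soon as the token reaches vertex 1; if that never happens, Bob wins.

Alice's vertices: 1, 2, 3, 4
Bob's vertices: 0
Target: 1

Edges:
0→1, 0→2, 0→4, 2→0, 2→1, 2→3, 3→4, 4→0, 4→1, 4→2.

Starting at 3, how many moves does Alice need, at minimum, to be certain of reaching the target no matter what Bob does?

2

A0 = {1}
A1: add {2, 4} — 2 (Alice) has 2→1; 4 (Alice) has 4→1.
A2: add {0, 3} — 0 (Bob): all of {1, 2, 4} already in; 3 (Alice) has 3→4.
A2 = all vertices. Fixed point.
3 enters the attractor at level 2, so Alice can force the target in 2 moves from there.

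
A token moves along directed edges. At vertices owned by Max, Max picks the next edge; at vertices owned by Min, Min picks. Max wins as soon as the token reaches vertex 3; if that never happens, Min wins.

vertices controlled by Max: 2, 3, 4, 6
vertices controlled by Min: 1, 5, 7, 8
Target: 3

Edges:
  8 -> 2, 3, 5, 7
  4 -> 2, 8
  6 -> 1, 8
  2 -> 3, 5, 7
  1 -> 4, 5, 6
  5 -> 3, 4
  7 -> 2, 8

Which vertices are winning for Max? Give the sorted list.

2, 3, 4, 5

A0 = {3}
A1: add {2} — 2 (Max) has 2→3.
A2: add {4} — 4 (Max) has 4→2.
A3: add {5} — 5 (Min): all of {3, 4} already in.
A4 = A3; e.g. 1 (Min) can still go to 6. Fixed point.
Max's winning region = {2, 3, 4, 5}.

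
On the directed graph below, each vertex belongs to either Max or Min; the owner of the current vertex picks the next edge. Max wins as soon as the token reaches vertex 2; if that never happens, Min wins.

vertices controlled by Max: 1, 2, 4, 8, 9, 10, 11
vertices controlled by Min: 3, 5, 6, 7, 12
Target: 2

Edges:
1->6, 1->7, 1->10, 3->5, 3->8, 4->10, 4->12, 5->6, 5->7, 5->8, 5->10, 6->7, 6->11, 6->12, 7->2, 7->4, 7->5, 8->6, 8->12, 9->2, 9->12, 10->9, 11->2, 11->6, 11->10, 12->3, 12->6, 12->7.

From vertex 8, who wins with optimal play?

Min

A0 = {2}
A1: add {9, 11} — 9 (Max) has 9→2; 11 (Max) has 11→2.
A2: add {10} — 10 (Max) has 10→9.
A3: add {1, 4} — 1 (Max) has 1→10; 4 (Max) has 4→10.
A4 = A3; e.g. 3 (Min) can still go to 5. Fixed point.
8 never enters the attractor, so Min can avoid the target forever.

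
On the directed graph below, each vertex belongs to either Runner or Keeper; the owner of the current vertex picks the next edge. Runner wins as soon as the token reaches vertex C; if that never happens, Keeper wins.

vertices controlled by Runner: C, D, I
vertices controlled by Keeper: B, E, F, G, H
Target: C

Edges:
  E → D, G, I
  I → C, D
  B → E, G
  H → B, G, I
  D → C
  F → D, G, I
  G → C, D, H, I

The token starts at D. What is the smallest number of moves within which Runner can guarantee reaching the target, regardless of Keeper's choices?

A0 = {C}
A1: add {D, I} — D (Runner) has D→C; I (Runner) has I→C.
A2 = A1; e.g. B (Keeper) can still go to E. Fixed point.
D enters the attractor at level 1, so Runner can force the target in 1 move from there.

1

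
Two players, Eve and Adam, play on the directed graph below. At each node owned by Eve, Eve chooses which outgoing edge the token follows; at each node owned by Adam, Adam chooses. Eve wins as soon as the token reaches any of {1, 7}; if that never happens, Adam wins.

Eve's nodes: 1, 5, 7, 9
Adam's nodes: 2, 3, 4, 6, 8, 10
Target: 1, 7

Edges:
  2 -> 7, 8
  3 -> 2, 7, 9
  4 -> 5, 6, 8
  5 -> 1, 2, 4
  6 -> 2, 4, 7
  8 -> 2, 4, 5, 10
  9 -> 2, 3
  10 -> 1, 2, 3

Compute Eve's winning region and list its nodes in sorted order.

A0 = {1, 7}
A1: add {5} — 5 (Eve) has 5→1.
A2 = A1; e.g. 2 (Adam) can still go to 8. Fixed point.
Eve's winning region = {1, 5, 7}.

1, 5, 7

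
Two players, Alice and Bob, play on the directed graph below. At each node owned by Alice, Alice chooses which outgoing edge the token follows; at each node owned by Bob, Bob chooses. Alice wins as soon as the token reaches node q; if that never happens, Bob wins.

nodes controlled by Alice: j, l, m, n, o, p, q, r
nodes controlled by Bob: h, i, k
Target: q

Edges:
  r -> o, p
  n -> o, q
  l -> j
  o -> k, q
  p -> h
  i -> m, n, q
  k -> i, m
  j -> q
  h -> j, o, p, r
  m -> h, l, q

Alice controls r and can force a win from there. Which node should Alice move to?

o

A0 = {q}
A1: add {j, m, n, o} — j (Alice) has j→q; m (Alice) has m→q; n (Alice) has n→q; o (Alice) has o→q.
A2: add {i, l, r} — i (Bob): all of {m, n, q} already in; l (Alice) has l→j; r (Alice) has r→o.
A3: add {k} — k (Bob): all of {i, m} already in.
A4 = A3; e.g. h (Bob) can still go to p. Fixed point.
From r, successor o is in the attractor (rank 1); the other successor p is not.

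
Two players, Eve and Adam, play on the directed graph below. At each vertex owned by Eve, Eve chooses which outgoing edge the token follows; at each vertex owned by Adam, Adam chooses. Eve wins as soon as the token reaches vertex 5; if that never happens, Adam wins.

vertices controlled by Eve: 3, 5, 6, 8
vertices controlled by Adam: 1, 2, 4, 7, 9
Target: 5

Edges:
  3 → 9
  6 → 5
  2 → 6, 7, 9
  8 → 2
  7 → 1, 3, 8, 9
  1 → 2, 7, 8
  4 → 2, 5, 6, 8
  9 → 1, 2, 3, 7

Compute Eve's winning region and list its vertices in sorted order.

5, 6

A0 = {5}
A1: add {6} — 6 (Eve) has 6→5.
A2 = A1; e.g. 1 (Adam) can still go to 2. Fixed point.
Eve's winning region = {5, 6}.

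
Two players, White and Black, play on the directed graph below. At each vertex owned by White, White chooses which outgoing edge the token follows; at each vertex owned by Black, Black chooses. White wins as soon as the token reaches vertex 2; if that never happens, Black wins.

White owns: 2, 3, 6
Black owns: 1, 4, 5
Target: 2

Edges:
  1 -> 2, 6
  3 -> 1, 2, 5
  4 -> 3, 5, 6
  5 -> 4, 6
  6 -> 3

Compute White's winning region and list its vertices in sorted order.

A0 = {2}
A1: add {3} — 3 (White) has 3→2.
A2: add {6} — 6 (White) has 6→3.
A3: add {1} — 1 (Black): all of {2, 6} already in.
A4 = A3; e.g. 4 (Black) can still go to 5. Fixed point.
White's winning region = {1, 2, 3, 6}.

1, 2, 3, 6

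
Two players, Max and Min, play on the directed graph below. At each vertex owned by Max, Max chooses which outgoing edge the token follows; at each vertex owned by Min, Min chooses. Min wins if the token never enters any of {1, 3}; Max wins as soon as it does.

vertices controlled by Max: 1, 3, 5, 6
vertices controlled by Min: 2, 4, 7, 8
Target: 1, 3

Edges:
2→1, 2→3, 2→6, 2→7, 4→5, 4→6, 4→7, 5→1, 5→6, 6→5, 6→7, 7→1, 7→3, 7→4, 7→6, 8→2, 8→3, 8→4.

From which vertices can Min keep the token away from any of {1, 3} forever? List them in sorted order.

A0 = {1, 3}
A1: add {5} — 5 (Max) has 5→1.
A2: add {6} — 6 (Max) has 6→5.
A3 = A2; e.g. 2 (Min) can still go to 7. Fixed point.
Max's attractor = {1, 3, 5, 6}; Min avoids the target exactly from the complement.

2, 4, 7, 8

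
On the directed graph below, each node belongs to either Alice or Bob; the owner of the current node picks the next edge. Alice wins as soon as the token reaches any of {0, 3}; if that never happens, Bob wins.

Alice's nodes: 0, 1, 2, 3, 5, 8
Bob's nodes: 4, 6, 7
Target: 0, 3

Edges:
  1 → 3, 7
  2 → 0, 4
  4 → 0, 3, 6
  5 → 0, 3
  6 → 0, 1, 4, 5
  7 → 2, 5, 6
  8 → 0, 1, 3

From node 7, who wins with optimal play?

Bob

A0 = {0, 3}
A1: add {1, 2, 5, 8} — 1 (Alice) has 1→3; 2 (Alice) has 2→0; 5 (Alice) has 5→0; 8 (Alice) has 8→0.
A2 = A1; e.g. 4 (Bob) can still go to 6. Fixed point.
7 never enters the attractor, so Bob can avoid the target forever.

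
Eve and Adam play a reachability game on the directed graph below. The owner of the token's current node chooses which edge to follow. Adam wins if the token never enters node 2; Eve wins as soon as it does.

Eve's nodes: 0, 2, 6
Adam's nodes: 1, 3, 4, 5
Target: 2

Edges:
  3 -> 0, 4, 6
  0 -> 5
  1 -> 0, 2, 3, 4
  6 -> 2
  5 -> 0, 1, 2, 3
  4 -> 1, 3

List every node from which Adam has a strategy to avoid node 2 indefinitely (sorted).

A0 = {2}
A1: add {6} — 6 (Eve) has 6→2.
A2 = A1; e.g. 0 (Eve) has no edge into A1. Fixed point.
Eve's attractor = {2, 6}; Adam avoids the target exactly from the complement.

0, 1, 3, 4, 5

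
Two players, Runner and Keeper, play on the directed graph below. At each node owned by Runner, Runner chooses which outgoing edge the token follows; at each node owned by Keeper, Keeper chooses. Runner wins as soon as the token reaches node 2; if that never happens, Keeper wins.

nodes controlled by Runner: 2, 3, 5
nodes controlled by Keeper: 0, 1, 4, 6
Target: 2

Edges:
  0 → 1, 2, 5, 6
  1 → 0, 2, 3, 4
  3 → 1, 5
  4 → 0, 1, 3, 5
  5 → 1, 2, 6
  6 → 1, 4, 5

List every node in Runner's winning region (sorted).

2, 3, 5

A0 = {2}
A1: add {5} — 5 (Runner) has 5→2.
A2: add {3} — 3 (Runner) has 3→5.
A3 = A2; e.g. 0 (Keeper) can still go to 1. Fixed point.
Runner's winning region = {2, 3, 5}.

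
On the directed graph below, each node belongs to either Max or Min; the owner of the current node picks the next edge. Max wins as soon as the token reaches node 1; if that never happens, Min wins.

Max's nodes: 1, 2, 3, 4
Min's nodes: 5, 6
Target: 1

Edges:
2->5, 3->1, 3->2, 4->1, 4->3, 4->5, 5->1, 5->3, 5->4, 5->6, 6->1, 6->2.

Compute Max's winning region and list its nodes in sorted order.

A0 = {1}
A1: add {3, 4} — 3 (Max) has 3→1; 4 (Max) has 4→1.
A2 = A1; e.g. 2 (Max) has no edge into A1. Fixed point.
Max's winning region = {1, 3, 4}.

1, 3, 4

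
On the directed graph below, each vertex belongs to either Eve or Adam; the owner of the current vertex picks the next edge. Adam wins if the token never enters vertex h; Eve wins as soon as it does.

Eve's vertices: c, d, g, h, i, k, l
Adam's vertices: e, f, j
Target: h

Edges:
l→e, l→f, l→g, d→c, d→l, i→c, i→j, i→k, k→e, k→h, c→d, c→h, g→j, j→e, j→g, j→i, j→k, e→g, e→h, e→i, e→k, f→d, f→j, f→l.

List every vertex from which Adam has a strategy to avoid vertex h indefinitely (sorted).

A0 = {h}
A1: add {c, k} — c (Eve) has c→h; k (Eve) has k→h.
A2: add {d, i} — d (Eve) has d→c; i (Eve) has i→c.
A3 = A2; e.g. e (Adam) can still go to g. Fixed point.
Eve's attractor = {c, d, h, i, k}; Adam avoids the target exactly from the complement.

e, f, g, j, l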